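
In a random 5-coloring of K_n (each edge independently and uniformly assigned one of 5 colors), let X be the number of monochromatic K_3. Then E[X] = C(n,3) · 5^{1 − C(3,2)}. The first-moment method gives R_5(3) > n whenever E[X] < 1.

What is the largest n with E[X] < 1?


We need C(n, 3) · 5^{1 − 3} < 1, i.e. C(n, 3) < 5^{3 − 1} = 25.
Check values of n near the boundary:
  n = 5: C(5, 3) = 10; 10 < 25? YES
  n = 6: C(6, 3) = 20; 20 < 25? YES
  n = 7: C(7, 3) = 35; 35 < 25? NO
  n = 8: C(8, 3) = 56; 56 < 25? NO
  n = 9: C(9, 3) = 84; 84 < 25? NO
The largest n with C(n, 3) < 25 is n = 6 (where E[X] = 4/5 ≈ 0.80000). Hence R_5(3) > 6, i.e. R_5(3) ≥ 7.

Largest n = 6; hence R_5(3) > 6.


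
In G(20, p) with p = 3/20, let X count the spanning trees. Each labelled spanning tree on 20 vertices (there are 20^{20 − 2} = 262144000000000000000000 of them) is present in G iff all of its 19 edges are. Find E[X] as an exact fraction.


K_20 has 20^{20 − 2} = 262144000000000000000000 labelled spanning trees.
For each such spanning tree H, let X_H = 1 if all 19 edges of H are present in G. Then P[X_H = 1] = p^{19} = (3/20)^{19} = 1162261467/5242880000000000000000000.
By linearity: E[X] = Σ_H E[X_H] = 262144000000000000000000 · p^{19} = 262144000000000000000000 · 1162261467/5242880000000000000000000 = 1162261467/20.
Numerically: E[X] ≈ 5.8113e+07.

E[X] = 262144000000000000000000 · (3/20)^{19} = 1162261467/20 ≈ 5.8113e+07.


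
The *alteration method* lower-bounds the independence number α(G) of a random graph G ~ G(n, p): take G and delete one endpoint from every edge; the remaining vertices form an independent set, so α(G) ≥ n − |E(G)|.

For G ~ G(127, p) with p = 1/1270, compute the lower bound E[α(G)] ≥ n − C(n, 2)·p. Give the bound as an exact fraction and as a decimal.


E[|E(G)|] = C(127, 2)·p = 8001 · (1/1270) = 63/10.
E[α(G)] ≥ n − E[|E(G)|] = 127 − 63/10 = 1207/10.
Numerically: ≈ 120.700.
(This is only a lower bound; the true E[α(G)] may be larger.)

E[α(G)] ≥ 1207/10 ≈ 120.700.


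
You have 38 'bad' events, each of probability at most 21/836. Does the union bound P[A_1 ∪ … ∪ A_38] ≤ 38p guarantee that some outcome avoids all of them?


Union bound: P[∪_{i=1}^{38} A_i] ≤ Σ_i P[A_i] ≤ 38·p = 38·(21/836) = 21/22.
Numerically: 21/22 ≈ 0.954545.
Is 21/22 < 1? YES.
Since P[∪ A_i] ≤ 21/22 < 1, the complement has P[∩ A_i^c] ≥ 1 − 21/22 = 1/22 > 0, so some outcome avoids every A_i.

38·p = 21/22 ≈ 0.954545; existence CERTIFIED by the union bound.


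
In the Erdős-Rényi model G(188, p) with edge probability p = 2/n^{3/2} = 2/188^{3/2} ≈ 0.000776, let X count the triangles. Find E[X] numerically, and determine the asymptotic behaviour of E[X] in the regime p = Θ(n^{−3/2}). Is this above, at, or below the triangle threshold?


Number of potential triangles: C(188, 3) = 1089836.
Each occurs with probability p³ ≈ (0.000776)³ ≈ 4.67068e-10.
By linearity: E[X] = C(188, 3)·p³ ≈ 1089836 · 4.67068e-10 ≈ 0.001.
Since α = 3/2 > 1, p = c/n^{3/2} = o(1/n) is below the triangle threshold p ~ 1/n. Asymptotically E[X] ~ (c³/6)·n^{3(1−α)} = (2³/6)·n^{-1.5} → 0, so by Markov's inequality G has no triangles w.h.p.

E[X] ≈ 0.001; in regime p = Θ(1/n^{3/2}) E[X] tends to 0 (below the triangle threshold p ~ 1/n).


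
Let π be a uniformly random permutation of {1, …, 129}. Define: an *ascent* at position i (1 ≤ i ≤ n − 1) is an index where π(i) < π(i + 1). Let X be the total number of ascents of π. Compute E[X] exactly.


Write X = Σ X_I over i = 1, …, 128, with X_I the indicator of one ascent.
There are 128 indicators.
For each fixed i, the pair (π(i), π(i+1)) is a uniformly random ordered pair of distinct values from {1, …, 129}; by symmetry P[π(i) < π(i+1)] = 1/2.
By linearity: E[X] = 128 · (1/2) = (129 − 1) · (1/2) = 64 ≈ 64.000.

E[X] = 64 = 64.000.


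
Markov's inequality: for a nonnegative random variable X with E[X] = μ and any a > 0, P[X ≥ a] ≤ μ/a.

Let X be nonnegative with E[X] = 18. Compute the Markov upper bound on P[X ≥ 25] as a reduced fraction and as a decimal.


μ = E[X] = 18, a = 25.
Markov: P[X ≥ 25] ≤ μ/a = (18)/25 = 18/25.
Numerically: ≈ 0.72000.
(Since a = 25 > μ = 18.00000, the bound 18/25 is < 1 and informative.)

P[X ≥ 25] ≤ 18/25 ≈ 0.72000.


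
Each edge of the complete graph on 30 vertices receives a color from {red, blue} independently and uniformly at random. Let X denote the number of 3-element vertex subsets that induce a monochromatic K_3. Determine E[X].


Let X = Σ_S X_S over the C(30, 3) = 4060 subsets S of size 3, where X_S = 1 if the K_3 on S is monochromatic.
For a fixed S, the K_3 on S has C(3, 2) = 3 edges. P[all 3 edges red] = (1/2)^3, and likewise for blue, so P[monochromatic] = 2·(1/2)^3 = 2^{1 − 3} = 1/4.
By linearity: E[X] = C(30, 3) · 2^{1 − 3} = 4060 · 1/4 = 1015.
Numerically: E[X] ≈ 1015.000.

E[X] = C(30,3)·2^(1−C(3,2)) = 1015 ≈ 1015.000.


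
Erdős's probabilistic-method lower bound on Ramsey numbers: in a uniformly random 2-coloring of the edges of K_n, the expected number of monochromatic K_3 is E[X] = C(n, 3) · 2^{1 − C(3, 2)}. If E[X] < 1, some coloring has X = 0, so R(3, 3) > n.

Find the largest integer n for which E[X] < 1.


We need C(n, 3) · 2^{1 − 3} < 1, i.e. C(n, 3) < 2^{3 − 1} = 4.
Check values of n near the boundary:
  n = 3: C(3, 3) = 1; 1 < 4? YES
  n = 4: C(4, 3) = 4; 4 < 4? NO
  n = 5: C(5, 3) = 10; 10 < 4? NO
  n = 6: C(6, 3) = 20; 20 < 4? NO
The largest n with C(n, 3) < 4 is n = 3 (where E[X] = 1/4 ≈ 0.25000). Hence R(3, 3) > 3, i.e. R(3, 3) ≥ 4.

Largest n = 3; hence R(3, 3) > 3.


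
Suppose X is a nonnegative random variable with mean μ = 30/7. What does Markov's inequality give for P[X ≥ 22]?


μ = E[X] = 30/7, a = 22.
Markov: P[X ≥ 22] ≤ μ/a = (30/7)/22 = 15/77.
Numerically: ≈ 0.19481.
(Since a = 22 > μ = 4.28571, the bound 15/77 is < 1 and informative.)

P[X ≥ 22] ≤ 15/77 ≈ 0.19481.


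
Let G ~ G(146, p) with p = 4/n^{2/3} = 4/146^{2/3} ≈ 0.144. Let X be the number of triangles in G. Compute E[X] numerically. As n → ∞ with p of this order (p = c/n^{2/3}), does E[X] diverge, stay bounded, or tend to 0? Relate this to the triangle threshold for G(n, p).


Number of potential triangles: C(146, 3) = 508080.
Each occurs with probability p³ ≈ (0.144)³ ≈ 3.00244e-03.
By linearity: E[X] = C(146, 3)·p³ ≈ 508080 · 3.00244e-03 ≈ 1525.479.
Since α = 2/3 < 1, p = c/n^{2/3} ≫ 1/n is above the triangle threshold p ~ 1/n. Asymptotically E[X] ~ (c³/6)·n^{3(1−α)} = (4³/6)·n^{1} → ∞; triangles are abundant w.h.p.

E[X] ≈ 1525.479; in regime p = Θ(1/n^{2/3}) E[X] diverges (above the triangle threshold p ~ 1/n).


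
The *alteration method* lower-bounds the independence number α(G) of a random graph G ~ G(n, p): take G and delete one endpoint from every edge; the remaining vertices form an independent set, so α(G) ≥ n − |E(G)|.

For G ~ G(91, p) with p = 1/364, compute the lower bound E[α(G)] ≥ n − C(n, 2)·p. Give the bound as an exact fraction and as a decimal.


E[|E(G)|] = C(91, 2)·p = 4095 · (1/364) = 45/4.
E[α(G)] ≥ n − E[|E(G)|] = 91 − 45/4 = 319/4.
Numerically: ≈ 79.750.
(This is only a lower bound; the true E[α(G)] may be larger.)

E[α(G)] ≥ 319/4 ≈ 79.750.


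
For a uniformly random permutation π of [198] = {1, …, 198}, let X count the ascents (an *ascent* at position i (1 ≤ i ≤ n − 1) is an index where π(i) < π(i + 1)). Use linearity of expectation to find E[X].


Write X = Σ X_I over i = 1, …, 197, with X_I the indicator of one ascent.
There are 197 indicators.
For each fixed i, the pair (π(i), π(i+1)) is a uniformly random ordered pair of distinct values from {1, …, 198}; by symmetry P[π(i) < π(i+1)] = 1/2.
By linearity: E[X] = 197 · (1/2) = (198 − 1) · (1/2) = 197/2 ≈ 98.500.

E[X] = 197/2 = 98.500.


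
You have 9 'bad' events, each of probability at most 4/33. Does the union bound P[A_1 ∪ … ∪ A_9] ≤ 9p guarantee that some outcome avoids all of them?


Union bound: P[∪_{i=1}^{9} A_i] ≤ Σ_i P[A_i] ≤ 9·p = 9·(4/33) = 12/11.
Numerically: 12/11 ≈ 1.0909.
Is 12/11 < 1? NO.
Since the bound 12/11 is ≥ 1, the union bound is uninformative here; it does NOT by itself certify existence.

9·p = 12/11 ≈ 1.0909; existence NOT certified by the union bound.


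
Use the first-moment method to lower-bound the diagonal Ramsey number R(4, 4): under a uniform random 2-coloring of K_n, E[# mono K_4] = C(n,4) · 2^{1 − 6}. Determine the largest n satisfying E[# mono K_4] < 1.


We need C(n, 4) · 2^{1 − 6} < 1, i.e. C(n, 4) < 2^{6 − 1} = 32.
Check values of n near the boundary:
  n = 4: C(4, 4) = 1; 1 < 32? YES
  n = 5: C(5, 4) = 5; 5 < 32? YES
  n = 6: C(6, 4) = 15; 15 < 32? YES
  n = 7: C(7, 4) = 35; 35 < 32? NO
  n = 8: C(8, 4) = 70; 70 < 32? NO
  n = 9: C(9, 4) = 126; 126 < 32? NO
The largest n with C(n, 4) < 32 is n = 6 (where E[X] = 15/32 ≈ 0.46875). Hence R(4, 4) > 6, i.e. R(4, 4) ≥ 7.

Largest n = 6; hence R(4, 4) > 6.


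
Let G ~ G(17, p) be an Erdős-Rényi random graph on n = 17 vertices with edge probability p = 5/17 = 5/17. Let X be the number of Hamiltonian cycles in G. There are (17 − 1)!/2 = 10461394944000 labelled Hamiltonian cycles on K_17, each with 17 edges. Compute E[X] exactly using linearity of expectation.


K_17 has (17 − 1)!/2 = 10461394944000 labelled Hamiltonian cycles.
For each such Hamiltonian cycle H, let X_H = 1 if all 17 edges of H are present in G. Then P[X_H = 1] = p^{17} = (5/17)^{17} = 762939453125/827240261886336764177.
Summing the indicators: E[X] = Σ_H E[X_H] = 10461394944000 · p^{17} = 10461394944000 · 762939453125/827240261886336764177 = 7981410937500000000000000/827240261886336764177.
Numerically: E[X] ≈ 9648.

E[X] = 10461394944000 · (5/17)^{17} = 7981410937500000000000000/827240261886336764177 ≈ 9648.


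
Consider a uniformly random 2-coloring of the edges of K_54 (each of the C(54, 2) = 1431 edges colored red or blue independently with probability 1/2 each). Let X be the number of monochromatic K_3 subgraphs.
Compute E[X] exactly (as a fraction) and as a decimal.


Let X = Σ_S X_S over the C(54, 3) = 24804 subsets S of size 3, where X_S = 1 if the K_3 on S is monochromatic.
For a fixed S, the K_3 on S has C(3, 2) = 3 edges. P[all 3 edges red] = (1/2)^3, and likewise for blue, so P[monochromatic] = 2·(1/2)^3 = 2^{1 − 3} = 1/4.
Summing: E[X] = C(54, 3) · 2^{1 − 3} = 24804 · 1/4 = 6201.
Numerically: E[X] ≈ 6201.0000.

E[X] = C(54,3)·2^(1−C(3,2)) = 6201 ≈ 6201.0000.


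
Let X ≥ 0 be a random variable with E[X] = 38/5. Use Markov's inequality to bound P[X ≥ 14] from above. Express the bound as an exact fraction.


μ = E[X] = 38/5, a = 14.
Markov: P[X ≥ 14] ≤ μ/a = (38/5)/14 = 19/35.
Numerically: ≈ 0.543.
(Since a = 14 > μ = 7.600, the bound 19/35 is < 1 and informative.)

P[X ≥ 14] ≤ 19/35 ≈ 0.543.


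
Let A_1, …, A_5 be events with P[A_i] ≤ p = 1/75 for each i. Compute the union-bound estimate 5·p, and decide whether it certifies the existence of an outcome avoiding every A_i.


Union bound: P[∪_{i=1}^{5} A_i] ≤ Σ_i P[A_i] ≤ 5·p = 5·(1/75) = 1/15.
Numerically: 1/15 ≈ 0.067.
Is 1/15 < 1? YES.
Since P[∪ A_i] ≤ 1/15 < 1, the complement has P[∩ A_i^c] ≥ 1 − 1/15 = 14/15 > 0, so some outcome avoids every A_i.

5·p = 1/15 ≈ 0.067; existence CERTIFIED by the union bound.


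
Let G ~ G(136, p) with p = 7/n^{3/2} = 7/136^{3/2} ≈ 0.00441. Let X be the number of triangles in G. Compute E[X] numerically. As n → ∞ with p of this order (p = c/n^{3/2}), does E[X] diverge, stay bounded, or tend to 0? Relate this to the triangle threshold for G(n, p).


Number of potential triangles: C(136, 3) = 410040.
Each occurs with probability p³ ≈ (0.00441)³ ≈ 8.59744e-08.
By linearity: E[X] = C(136, 3)·p³ ≈ 410040 · 8.59744e-08 ≈ 0.035.
Since α = 3/2 > 1, p = c/n^{3/2} = o(1/n) is below the triangle threshold p ~ 1/n. Asymptotically E[X] ~ (c³/6)·n^{3(1−α)} = (7³/6)·n^{-1.5} → 0, so by Markov's inequality G has no triangles w.h.p.

E[X] ≈ 0.035; in regime p = Θ(1/n^{3/2}) E[X] tends to 0 (below the triangle threshold p ~ 1/n).


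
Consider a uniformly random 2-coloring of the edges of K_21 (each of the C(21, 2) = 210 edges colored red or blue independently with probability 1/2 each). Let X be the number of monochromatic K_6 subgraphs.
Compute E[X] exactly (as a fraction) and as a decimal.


Let X = Σ_S X_S over the C(21, 6) = 54264 subsets S of size 6, where X_S = 1 if the K_6 on S is monochromatic.
For a fixed S, the K_6 on S has C(6, 2) = 15 edges. P[all 15 edges red] = (1/2)^15, and likewise for blue, so P[monochromatic] = 2·(1/2)^15 = 2^{1 − 15} = 1/16384.
By linearity of expectation: E[X] = C(21, 6) · 2^{1 − 15} = 54264 · 1/16384 = 6783/2048.
Numerically: E[X] ≈ 3.312012.

E[X] = C(21,6)·2^(1−C(6,2)) = 6783/2048 ≈ 3.312012.


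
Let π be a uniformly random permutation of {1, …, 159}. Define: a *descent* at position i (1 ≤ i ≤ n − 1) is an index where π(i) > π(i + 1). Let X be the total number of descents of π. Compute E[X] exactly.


Write X = Σ X_I over i = 1, …, 158, with X_I the indicator of one descent.
There are 158 indicators.
For each fixed i, the pair (π(i), π(i+1)) is a uniformly random ordered pair of distinct values from {1, …, 159}; by symmetry P[π(i) > π(i+1)] = 1/2.
By linearity: E[X] = 158 · (1/2) = (159 − 1) · (1/2) = 79 ≈ 79.00000.

E[X] = 79 = 79.00000.


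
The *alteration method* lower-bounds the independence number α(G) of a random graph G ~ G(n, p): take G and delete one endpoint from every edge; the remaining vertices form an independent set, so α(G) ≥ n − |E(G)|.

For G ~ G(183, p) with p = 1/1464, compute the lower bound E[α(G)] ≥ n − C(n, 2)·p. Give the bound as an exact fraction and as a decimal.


E[|E(G)|] = C(183, 2)·p = 16653 · (1/1464) = 91/8.
E[α(G)] ≥ n − E[|E(G)|] = 183 − 91/8 = 1373/8.
Numerically: ≈ 171.6250.
(This is only a lower bound; the true E[α(G)] may be larger.)

E[α(G)] ≥ 1373/8 ≈ 171.6250.


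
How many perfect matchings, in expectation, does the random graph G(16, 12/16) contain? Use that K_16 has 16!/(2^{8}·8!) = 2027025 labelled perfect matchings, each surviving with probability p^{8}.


K_16 has 16!/(2^{8}·8!) = 2027025 labelled perfect matchings.
For each such perfect matching H, let X_H = 1 if all 8 edges of H are present in G. Then P[X_H = 1] = p^{8} = (3/4)^{8} = 6561/65536.
By linearity: E[X] = Σ_H E[X_H] = 2027025 · p^{8} = 2027025 · 6561/65536 = 13299311025/65536.
Numerically: E[X] ≈ 2.0293e+05.

E[X] = 2027025 · (3/4)^{8} = 13299311025/65536 ≈ 2.0293e+05.


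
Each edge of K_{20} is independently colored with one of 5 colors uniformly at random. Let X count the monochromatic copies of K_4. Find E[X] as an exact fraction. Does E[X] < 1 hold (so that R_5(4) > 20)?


E[X] = C(20, 4) · 5^{1 − 6} = 4845 · 5^{−5} = 4845/3125.
As a reduced fraction: E[X] = 969/625 ≈ 1.550400.
Is E[X] < 1? NO.
Since E[X] ≥ 1, the first-moment bound is inconclusive at n = 20; it does NOT by itself certify R_5(4) > 20.

E[X] = 969/625 ≈ 1.550400; E[X] ≥ 1; first-moment method inconclusive here.


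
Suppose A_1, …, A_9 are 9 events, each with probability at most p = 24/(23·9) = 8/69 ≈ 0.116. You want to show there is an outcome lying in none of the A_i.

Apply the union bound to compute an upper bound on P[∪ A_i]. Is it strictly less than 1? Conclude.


Union bound: P[∪_{i=1}^{9} A_i] ≤ Σ_i P[A_i] ≤ 9·p = 9·(8/69) = 24/23.
Numerically: 24/23 ≈ 1.043.
Is 24/23 < 1? NO.
Since the bound 24/23 is ≥ 1, the union bound is uninformative here; it does NOT by itself certify existence.

9·p = 24/23 ≈ 1.043; existence NOT certified by the union bound.


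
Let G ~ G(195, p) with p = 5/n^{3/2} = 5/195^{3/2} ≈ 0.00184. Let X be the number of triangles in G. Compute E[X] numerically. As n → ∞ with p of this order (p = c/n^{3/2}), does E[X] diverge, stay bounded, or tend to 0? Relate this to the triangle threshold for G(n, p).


Number of potential triangles: C(195, 3) = 1216865.
Each occurs with probability p³ ≈ (0.00184)³ ≈ 6.19091e-09.
By linearity: E[X] = C(195, 3)·p³ ≈ 1216865 · 6.19091e-09 ≈ 0.008.
Since α = 3/2 > 1, p = c/n^{3/2} = o(1/n) is below the triangle threshold p ~ 1/n. Asymptotically E[X] ~ (c³/6)·n^{3(1−α)} = (5³/6)·n^{-1.5} → 0, so by Markov's inequality G has no triangles w.h.p.

E[X] ≈ 0.008; in regime p = Θ(1/n^{3/2}) E[X] tends to 0 (below the triangle threshold p ~ 1/n).


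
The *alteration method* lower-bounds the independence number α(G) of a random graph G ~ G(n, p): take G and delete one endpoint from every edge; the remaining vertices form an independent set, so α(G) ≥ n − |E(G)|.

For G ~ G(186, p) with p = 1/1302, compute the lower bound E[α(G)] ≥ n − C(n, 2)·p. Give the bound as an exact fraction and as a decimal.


E[|E(G)|] = C(186, 2)·p = 17205 · (1/1302) = 185/14.
E[α(G)] ≥ n − E[|E(G)|] = 186 − 185/14 = 2419/14.
Numerically: ≈ 172.78571.
(This is only a lower bound; the true E[α(G)] may be larger.)

E[α(G)] ≥ 2419/14 ≈ 172.78571.


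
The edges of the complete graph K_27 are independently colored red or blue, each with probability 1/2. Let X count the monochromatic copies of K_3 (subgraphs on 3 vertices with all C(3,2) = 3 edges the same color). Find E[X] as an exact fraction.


Let X = Σ_S X_S over the C(27, 3) = 2925 subsets S of size 3, where X_S = 1 if the K_3 on S is monochromatic.
For a fixed S, the K_3 on S has C(3, 2) = 3 edges. P[all 3 edges red] = (1/2)^3, and likewise for blue, so P[monochromatic] = 2·(1/2)^3 = 2^{1 − 3} = 1/4.
By linearity: E[X] = C(27, 3) · 2^{1 − 3} = 2925 · 1/4 = 2925/4.
Numerically: E[X] ≈ 731.25000.

E[X] = C(27,3)·2^(1−C(3,2)) = 2925/4 ≈ 731.25000.


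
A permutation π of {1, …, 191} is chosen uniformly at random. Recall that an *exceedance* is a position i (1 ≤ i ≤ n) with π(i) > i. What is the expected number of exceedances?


Write X = Σ_{i=1}^{191} X_i, where X_i = 1_{π(i) > i}.
For each fixed i, π(i) is uniform over {1, …, 191} (marginal of a uniform permutation), so P[π(i) > i] = (n − i)/n. Summing: Σ_{i=1}^{191} (n − i)/n = (0 + 1 + … + 190)/191 = 191(191 − 1)/(2·191) = (191 − 1)/2.
Hence E[X] = Σ_{i=1}^{191} (191 − i)/191 = 95 ≈ 95.00000.

E[X] = 95 = 95.00000.


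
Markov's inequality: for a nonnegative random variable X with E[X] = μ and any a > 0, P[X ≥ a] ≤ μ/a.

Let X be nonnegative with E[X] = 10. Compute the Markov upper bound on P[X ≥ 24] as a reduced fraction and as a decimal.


μ = E[X] = 10, a = 24.
Markov: P[X ≥ 24] ≤ μ/a = (10)/24 = 5/12.
Numerically: ≈ 0.41667.
(Since a = 24 > μ = 10.00000, the bound 5/12 is < 1 and informative.)

P[X ≥ 24] ≤ 5/12 ≈ 0.41667.


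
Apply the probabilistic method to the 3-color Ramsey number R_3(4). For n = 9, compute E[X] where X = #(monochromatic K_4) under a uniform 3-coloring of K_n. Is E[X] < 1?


E[X] = C(9, 4) · 3^{1 − 6} = 126 · 3^{−5} = 126/243.
As a reduced fraction: E[X] = 14/27 ≈ 0.5185.
Is E[X] < 1? YES.
Since E[X] < 1, there exists a 3-coloring of K_{9} with no monochromatic K_4; hence R_3(4) > 9.

E[X] = 14/27 ≈ 0.5185; E[X] < 1, so R_3(4) > 9.


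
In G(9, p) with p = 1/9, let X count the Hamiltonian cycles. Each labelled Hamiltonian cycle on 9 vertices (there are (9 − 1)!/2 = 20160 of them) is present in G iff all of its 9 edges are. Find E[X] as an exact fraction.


K_9 has (9 − 1)!/2 = 20160 labelled Hamiltonian cycles.
For each such Hamiltonian cycle H, let X_H = 1 if all 9 edges of H are present in G. Then P[X_H = 1] = p^{9} = (1/9)^{9} = 1/387420489.
By linearity of expectation: E[X] = Σ_H E[X_H] = 20160 · p^{9} = 20160 · 1/387420489 = 2240/43046721.
Numerically: E[X] ≈ 5.204e-05.

E[X] = 20160 · (1/9)^{9} = 2240/43046721 ≈ 5.204e-05.


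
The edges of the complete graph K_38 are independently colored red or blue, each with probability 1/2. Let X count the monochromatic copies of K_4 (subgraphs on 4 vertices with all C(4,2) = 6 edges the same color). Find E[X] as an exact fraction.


Let X = Σ_S X_S over the C(38, 4) = 73815 subsets S of size 4, where X_S = 1 if the K_4 on S is monochromatic.
For a fixed S, the K_4 on S has C(4, 2) = 6 edges. P[all 6 edges red] = (1/2)^6, and likewise for blue, so P[monochromatic] = 2·(1/2)^6 = 2^{1 − 6} = 1/32.
By linearity: E[X] = C(38, 4) · 2^{1 − 6} = 73815 · 1/32 = 73815/32.
Numerically: E[X] ≈ 2306.719.

E[X] = C(38,4)·2^(1−C(4,2)) = 73815/32 ≈ 2306.719.


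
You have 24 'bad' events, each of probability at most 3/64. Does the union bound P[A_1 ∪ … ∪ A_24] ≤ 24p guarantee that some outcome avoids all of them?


Union bound: P[∪_{i=1}^{24} A_i] ≤ Σ_i P[A_i] ≤ 24·p = 24·(3/64) = 9/8.
Numerically: 9/8 ≈ 1.12500.
Is 9/8 < 1? NO.
Since the bound 9/8 is ≥ 1, the union bound is uninformative here; it does NOT by itself certify existence.

24·p = 9/8 ≈ 1.12500; existence NOT certified by the union bound.


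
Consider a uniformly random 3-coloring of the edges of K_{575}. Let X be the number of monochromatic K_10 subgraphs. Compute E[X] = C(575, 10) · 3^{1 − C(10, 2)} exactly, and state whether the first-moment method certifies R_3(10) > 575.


E[X] = C(575, 10) · 3^{1 − 45} = 1006325345561406175305 · 3^{−44} = 1006325345561406175305/984770902183611232881.
As a reduced fraction: E[X] = 111813927284600686145/109418989131512359209 ≈ 1.0219.
Is E[X] < 1? NO.
Since E[X] ≥ 1, the first-moment bound is inconclusive at n = 575; it does NOT by itself certify R_3(10) > 575.

E[X] = 111813927284600686145/109418989131512359209 ≈ 1.0219; E[X] ≥ 1; first-moment method inconclusive here.


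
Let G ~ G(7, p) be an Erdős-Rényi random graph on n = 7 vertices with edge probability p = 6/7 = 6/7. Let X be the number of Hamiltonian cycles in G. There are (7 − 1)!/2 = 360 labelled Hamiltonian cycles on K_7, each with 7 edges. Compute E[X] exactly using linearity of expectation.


K_7 has (7 − 1)!/2 = 360 labelled Hamiltonian cycles.
For each such Hamiltonian cycle H, let X_H = 1 if all 7 edges of H are present in G. Then P[X_H = 1] = p^{7} = (6/7)^{7} = 279936/823543.
Summing the indicators: E[X] = Σ_H E[X_H] = 360 · p^{7} = 360 · 279936/823543 = 100776960/823543.
Numerically: E[X] ≈ 122.

E[X] = 360 · (6/7)^{7} = 100776960/823543 ≈ 122.


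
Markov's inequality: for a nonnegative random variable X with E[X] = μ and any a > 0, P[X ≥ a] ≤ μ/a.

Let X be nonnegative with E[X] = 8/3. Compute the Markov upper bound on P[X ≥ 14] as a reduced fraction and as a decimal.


μ = E[X] = 8/3, a = 14.
Markov: P[X ≥ 14] ≤ μ/a = (8/3)/14 = 4/21.
Numerically: ≈ 0.19048.
(Since a = 14 > μ = 2.66667, the bound 4/21 is < 1 and informative.)

P[X ≥ 14] ≤ 4/21 ≈ 0.19048.


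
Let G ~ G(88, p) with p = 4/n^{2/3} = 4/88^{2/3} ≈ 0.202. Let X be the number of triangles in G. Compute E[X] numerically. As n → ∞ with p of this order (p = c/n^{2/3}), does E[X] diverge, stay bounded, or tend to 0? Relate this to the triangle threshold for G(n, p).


Number of potential triangles: C(88, 3) = 109736.
Each occurs with probability p³ ≈ (0.202)³ ≈ 8.26446e-03.
By linearity: E[X] = C(88, 3)·p³ ≈ 109736 · 8.26446e-03 ≈ 906.909.
Since α = 2/3 < 1, p = c/n^{2/3} ≫ 1/n is above the triangle threshold p ~ 1/n. Asymptotically E[X] ~ (c³/6)·n^{3(1−α)} = (4³/6)·n^{1} → ∞; triangles are abundant w.h.p.

E[X] ≈ 906.909; in regime p = Θ(1/n^{2/3}) E[X] diverges (above the triangle threshold p ~ 1/n).


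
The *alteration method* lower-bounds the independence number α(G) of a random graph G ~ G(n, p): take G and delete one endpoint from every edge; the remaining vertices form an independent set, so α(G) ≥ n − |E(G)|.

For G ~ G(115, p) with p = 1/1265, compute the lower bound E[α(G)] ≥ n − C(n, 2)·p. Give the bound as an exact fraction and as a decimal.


E[|E(G)|] = C(115, 2)·p = 6555 · (1/1265) = 57/11.
E[α(G)] ≥ n − E[|E(G)|] = 115 − 57/11 = 1208/11.
Numerically: ≈ 109.8182.
(This is only a lower bound; the true E[α(G)] may be larger.)

E[α(G)] ≥ 1208/11 ≈ 109.8182.


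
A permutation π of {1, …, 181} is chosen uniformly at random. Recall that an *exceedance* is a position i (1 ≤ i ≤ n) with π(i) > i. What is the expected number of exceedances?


Write X = Σ_{i=1}^{181} X_i, where X_i = 1_{π(i) > i}.
For each fixed i, π(i) is uniform over {1, …, 181} (marginal of a uniform permutation), so P[π(i) > i] = (n − i)/n. Summing: Σ_{i=1}^{181} (n − i)/n = (0 + 1 + … + 180)/181 = 181(181 − 1)/(2·181) = (181 − 1)/2.
Hence E[X] = Σ_{i=1}^{181} (181 − i)/181 = 90 ≈ 90.00000.

E[X] = 90 = 90.00000.


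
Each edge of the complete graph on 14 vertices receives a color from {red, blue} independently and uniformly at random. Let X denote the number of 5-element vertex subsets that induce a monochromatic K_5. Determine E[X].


Let X = Σ_S X_S over the C(14, 5) = 2002 subsets S of size 5, where X_S = 1 if the K_5 on S is monochromatic.
For a fixed S, the K_5 on S has C(5, 2) = 10 edges. P[all 10 edges red] = (1/2)^10, and likewise for blue, so P[monochromatic] = 2·(1/2)^10 = 2^{1 − 10} = 1/512.
Summing: E[X] = C(14, 5) · 2^{1 − 10} = 2002 · 1/512 = 1001/256.
Numerically: E[X] ≈ 3.910156.

E[X] = C(14,5)·2^(1−C(5,2)) = 1001/256 ≈ 3.910156.


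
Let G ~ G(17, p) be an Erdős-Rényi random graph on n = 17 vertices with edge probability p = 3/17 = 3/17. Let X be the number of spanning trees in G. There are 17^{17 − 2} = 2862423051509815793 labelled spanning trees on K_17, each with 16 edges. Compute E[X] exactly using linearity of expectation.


K_17 has 17^{17 − 2} = 2862423051509815793 labelled spanning trees.
For each such spanning tree H, let X_H = 1 if all 16 edges of H are present in G. Then P[X_H = 1] = p^{16} = (3/17)^{16} = 43046721/48661191875666868481.
By linearity of expectation: E[X] = Σ_H E[X_H] = 2862423051509815793 · p^{16} = 2862423051509815793 · 43046721/48661191875666868481 = 43046721/17.
Numerically: E[X] ≈ 2.53e+06.

E[X] = 2862423051509815793 · (3/17)^{16} = 43046721/17 ≈ 2.53e+06.


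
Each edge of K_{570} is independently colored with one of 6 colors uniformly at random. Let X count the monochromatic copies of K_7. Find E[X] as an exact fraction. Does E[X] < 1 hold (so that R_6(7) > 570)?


E[X] = C(570, 7) · 6^{1 − 21} = 3737936877831720 · 6^{−20} = 3737936877831720/3656158440062976.
As a reduced fraction: E[X] = 5768421107765/5642219814912 ≈ 1.022.
Is E[X] < 1? NO.
Since E[X] ≥ 1, the first-moment bound is inconclusive at n = 570; it does NOT by itself certify R_6(7) > 570.

E[X] = 5768421107765/5642219814912 ≈ 1.022; E[X] ≥ 1; first-moment method inconclusive here.


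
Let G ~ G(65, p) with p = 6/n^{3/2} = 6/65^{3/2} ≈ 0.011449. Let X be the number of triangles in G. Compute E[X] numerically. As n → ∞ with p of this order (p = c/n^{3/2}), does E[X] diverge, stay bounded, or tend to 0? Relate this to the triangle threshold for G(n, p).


Number of potential triangles: C(65, 3) = 43680.
Each occurs with probability p³ ≈ (0.011449)³ ≈ 1.5008720e-06.
By linearity: E[X] = C(65, 3)·p³ ≈ 43680 · 1.5008720e-06 ≈ 0.06556.
Since α = 3/2 > 1, p = c/n^{3/2} = o(1/n) is below the triangle threshold p ~ 1/n. Asymptotically E[X] ~ (c³/6)·n^{3(1−α)} = (6³/6)·n^{-1.5} → 0, so by Markov's inequality G has no triangles w.h.p.

E[X] ≈ 0.06556; in regime p = Θ(1/n^{3/2}) E[X] tends to 0 (below the triangle threshold p ~ 1/n).


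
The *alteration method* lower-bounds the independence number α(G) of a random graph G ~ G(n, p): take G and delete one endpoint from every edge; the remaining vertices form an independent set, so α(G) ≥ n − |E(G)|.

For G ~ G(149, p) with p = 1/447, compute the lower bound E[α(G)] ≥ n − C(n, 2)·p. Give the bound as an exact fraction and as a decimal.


E[|E(G)|] = C(149, 2)·p = 11026 · (1/447) = 74/3.
E[α(G)] ≥ n − E[|E(G)|] = 149 − 74/3 = 373/3.
Numerically: ≈ 124.333.
(This is only a lower bound; the true E[α(G)] may be larger.)

E[α(G)] ≥ 373/3 ≈ 124.333.


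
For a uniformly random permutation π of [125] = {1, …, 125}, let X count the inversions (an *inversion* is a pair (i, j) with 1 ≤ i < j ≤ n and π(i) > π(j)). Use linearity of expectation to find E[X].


Write X = Σ X_I over the C(125, 2) = 7750 pairs i < j, with X_I the indicator of one inversion.
There are 7750 indicators.
For each fixed pair i < j, the values π(i) and π(j) are two distinct elements of {1, …, 125} in uniformly random order; by symmetry P[π(i) > π(j)] = 1/2.
By linearity: E[X] = 7750 · (1/2) = C(125, 2) · (1/2) = 7750/2 = 3875 ≈ 3875.00000.

E[X] = 3875 = 3875.00000.


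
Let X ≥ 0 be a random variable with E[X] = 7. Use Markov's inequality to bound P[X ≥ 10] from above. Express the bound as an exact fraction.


μ = E[X] = 7, a = 10.
Markov: P[X ≥ 10] ≤ μ/a = (7)/10 = 7/10.
Numerically: ≈ 0.70000.
(Since a = 10 > μ = 7.00000, the bound 7/10 is < 1 and informative.)

P[X ≥ 10] ≤ 7/10 ≈ 0.70000.


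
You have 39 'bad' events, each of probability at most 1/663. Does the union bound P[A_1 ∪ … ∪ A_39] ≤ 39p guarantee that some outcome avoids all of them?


Union bound: P[∪_{i=1}^{39} A_i] ≤ Σ_i P[A_i] ≤ 39·p = 39·(1/663) = 1/17.
Numerically: 1/17 ≈ 0.0588235.
Is 1/17 < 1? YES.
Since P[∪ A_i] ≤ 1/17 < 1, the complement has P[∩ A_i^c] ≥ 1 − 1/17 = 16/17 > 0, so some outcome avoids every A_i.

39·p = 1/17 ≈ 0.0588235; existence CERTIFIED by the union bound.


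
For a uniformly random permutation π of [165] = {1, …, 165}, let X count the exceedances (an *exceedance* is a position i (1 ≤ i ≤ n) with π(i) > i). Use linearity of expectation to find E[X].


Write X = Σ_{i=1}^{165} X_i, where X_i = 1_{π(i) > i}.
For each fixed i, π(i) is uniform over {1, …, 165} (marginal of a uniform permutation), so P[π(i) > i] = (n − i)/n. Summing: Σ_{i=1}^{165} (n − i)/n = (0 + 1 + … + 164)/165 = 165(165 − 1)/(2·165) = (165 − 1)/2.
Hence E[X] = Σ_{i=1}^{165} (165 − i)/165 = 82 ≈ 82.0000.

E[X] = 82 = 82.0000.


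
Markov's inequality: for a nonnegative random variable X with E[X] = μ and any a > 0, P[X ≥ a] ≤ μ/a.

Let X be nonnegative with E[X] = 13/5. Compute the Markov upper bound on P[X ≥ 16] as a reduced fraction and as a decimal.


μ = E[X] = 13/5, a = 16.
Markov: P[X ≥ 16] ≤ μ/a = (13/5)/16 = 13/80.
Numerically: ≈ 0.1625.
(Since a = 16 > μ = 2.6000, the bound 13/80 is < 1 and informative.)

P[X ≥ 16] ≤ 13/80 ≈ 0.1625.


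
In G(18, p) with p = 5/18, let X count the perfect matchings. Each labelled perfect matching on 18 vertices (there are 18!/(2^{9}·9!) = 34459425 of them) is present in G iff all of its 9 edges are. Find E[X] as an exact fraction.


K_18 has 18!/(2^{9}·9!) = 34459425 labelled perfect matchings.
For each such perfect matching H, let X_H = 1 if all 9 edges of H are present in G. Then P[X_H = 1] = p^{9} = (5/18)^{9} = 1953125/198359290368.
Summing the indicators: E[X] = Σ_H E[X_H] = 34459425 · p^{9} = 34459425 · 1953125/198359290368 = 830908203125/2448880128.
Numerically: E[X] ≈ 339.301.

E[X] = 34459425 · (5/18)^{9} = 830908203125/2448880128 ≈ 339.301.


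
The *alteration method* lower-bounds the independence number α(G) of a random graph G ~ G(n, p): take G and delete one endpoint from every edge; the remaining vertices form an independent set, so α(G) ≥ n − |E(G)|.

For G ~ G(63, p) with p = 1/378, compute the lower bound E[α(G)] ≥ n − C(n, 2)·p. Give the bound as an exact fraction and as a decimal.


E[|E(G)|] = C(63, 2)·p = 1953 · (1/378) = 31/6.
E[α(G)] ≥ n − E[|E(G)|] = 63 − 31/6 = 347/6.
Numerically: ≈ 57.83333.
(This is only a lower bound; the true E[α(G)] may be larger.)

E[α(G)] ≥ 347/6 ≈ 57.83333.


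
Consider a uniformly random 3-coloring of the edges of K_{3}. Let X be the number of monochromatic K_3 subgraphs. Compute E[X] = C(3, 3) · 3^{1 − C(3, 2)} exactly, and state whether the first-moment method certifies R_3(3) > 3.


E[X] = C(3, 3) · 3^{1 − 3} = 1 · 3^{−2} = 1/9.
As a reduced fraction: E[X] = 1/9 ≈ 0.11111.
Is E[X] < 1? YES.
Since E[X] < 1, there exists a 3-coloring of K_{3} with no monochromatic K_3; hence R_3(3) > 3.

E[X] = 1/9 ≈ 0.11111; E[X] < 1, so R_3(3) > 3.


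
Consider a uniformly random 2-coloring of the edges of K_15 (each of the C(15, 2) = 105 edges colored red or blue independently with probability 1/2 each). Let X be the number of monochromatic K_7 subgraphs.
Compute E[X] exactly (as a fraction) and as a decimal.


Let X = Σ_S X_S over the C(15, 7) = 6435 subsets S of size 7, where X_S = 1 if the K_7 on S is monochromatic.
For a fixed S, the K_7 on S has C(7, 2) = 21 edges. P[all 21 edges red] = (1/2)^21, and likewise for blue, so P[monochromatic] = 2·(1/2)^21 = 2^{1 − 21} = 1/1048576.
Summing: E[X] = C(15, 7) · 2^{1 − 21} = 6435 · 1/1048576 = 6435/1048576.
Numerically: E[X] ≈ 0.006.

E[X] = C(15,7)·2^(1−C(7,2)) = 6435/1048576 ≈ 0.006.


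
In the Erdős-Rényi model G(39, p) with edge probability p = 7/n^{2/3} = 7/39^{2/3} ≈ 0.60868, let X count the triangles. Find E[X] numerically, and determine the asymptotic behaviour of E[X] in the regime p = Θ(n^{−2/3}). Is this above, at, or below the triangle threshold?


Number of potential triangles: C(39, 3) = 9139.
Each occurs with probability p³ ≈ (0.60868)³ ≈ 2.2550953e-01.
By linearity: E[X] = C(39, 3)·p³ ≈ 9139 · 2.2550953e-01 ≈ 2060.93162.
Since α = 2/3 < 1, p = c/n^{2/3} ≫ 1/n is above the triangle threshold p ~ 1/n. Asymptotically E[X] ~ (c³/6)·n^{3(1−α)} = (7³/6)·n^{1} → ∞; triangles are abundant w.h.p.

E[X] ≈ 2060.93162; in regime p = Θ(1/n^{2/3}) E[X] diverges (above the triangle threshold p ~ 1/n).


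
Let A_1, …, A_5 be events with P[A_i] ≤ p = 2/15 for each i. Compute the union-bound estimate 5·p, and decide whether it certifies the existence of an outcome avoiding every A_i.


Union bound: P[∪_{i=1}^{5} A_i] ≤ Σ_i P[A_i] ≤ 5·p = 5·(2/15) = 2/3.
Numerically: 2/3 ≈ 0.6666667.
Is 2/3 < 1? YES.
Since P[∪ A_i] ≤ 2/3 < 1, the complement has P[∩ A_i^c] ≥ 1 − 2/3 = 1/3 > 0, so some outcome avoids every A_i.

5·p = 2/3 ≈ 0.6666667; existence CERTIFIED by the union bound.


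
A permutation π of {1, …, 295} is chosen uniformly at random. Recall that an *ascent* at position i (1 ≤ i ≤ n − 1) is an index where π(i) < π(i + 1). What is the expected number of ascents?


Write X = Σ X_I over i = 1, …, 294, with X_I the indicator of one ascent.
There are 294 indicators.
For each fixed i, the pair (π(i), π(i+1)) is a uniformly random ordered pair of distinct values from {1, …, 295}; by symmetry P[π(i) < π(i+1)] = 1/2.
By linearity: E[X] = 294 · (1/2) = (295 − 1) · (1/2) = 147 ≈ 147.000.

E[X] = 147 = 147.000.


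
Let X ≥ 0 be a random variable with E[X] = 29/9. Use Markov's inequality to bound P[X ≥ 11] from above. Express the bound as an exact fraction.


μ = E[X] = 29/9, a = 11.
Markov: P[X ≥ 11] ≤ μ/a = (29/9)/11 = 29/99.
Numerically: ≈ 0.29293.
(Since a = 11 > μ = 3.22222, the bound 29/99 is < 1 and informative.)

P[X ≥ 11] ≤ 29/99 ≈ 0.29293.


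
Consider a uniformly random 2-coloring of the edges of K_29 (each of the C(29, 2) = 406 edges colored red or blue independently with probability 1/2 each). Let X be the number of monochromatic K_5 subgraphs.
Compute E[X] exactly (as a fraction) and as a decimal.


Let X = Σ_S X_S over the C(29, 5) = 118755 subsets S of size 5, where X_S = 1 if the K_5 on S is monochromatic.
For a fixed S, the K_5 on S has C(5, 2) = 10 edges. P[all 10 edges red] = (1/2)^10, and likewise for blue, so P[monochromatic] = 2·(1/2)^10 = 2^{1 − 10} = 1/512.
By linearity of expectation: E[X] = C(29, 5) · 2^{1 − 10} = 118755 · 1/512 = 118755/512.
Numerically: E[X] ≈ 231.9434.

E[X] = C(29,5)·2^(1−C(5,2)) = 118755/512 ≈ 231.9434.


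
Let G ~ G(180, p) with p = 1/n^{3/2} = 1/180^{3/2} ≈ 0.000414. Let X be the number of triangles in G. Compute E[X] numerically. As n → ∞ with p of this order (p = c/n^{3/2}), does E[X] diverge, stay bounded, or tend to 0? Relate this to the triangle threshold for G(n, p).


Number of potential triangles: C(180, 3) = 955860.
Each occurs with probability p³ ≈ (0.000414)³ ≈ 7.10025e-11.
By linearity: E[X] = C(180, 3)·p³ ≈ 955860 · 7.10025e-11 ≈ 0.000.
Since α = 3/2 > 1, p = c/n^{3/2} = o(1/n) is below the triangle threshold p ~ 1/n. Asymptotically E[X] ~ (c³/6)·n^{3(1−α)} = (1³/6)·n^{-1.5} → 0, so by Markov's inequality G has no triangles w.h.p.

E[X] ≈ 0.000; in regime p = Θ(1/n^{3/2}) E[X] tends to 0 (below the triangle threshold p ~ 1/n).


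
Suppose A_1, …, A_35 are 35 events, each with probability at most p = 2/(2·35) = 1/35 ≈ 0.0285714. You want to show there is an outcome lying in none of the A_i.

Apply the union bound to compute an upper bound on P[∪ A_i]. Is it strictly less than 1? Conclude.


Union bound: P[∪_{i=1}^{35} A_i] ≤ Σ_i P[A_i] ≤ 35·p = 35·(1/35) = 1.
Numerically: 1 ≈ 1.0000000.
Is 1 < 1? NO.
Since the bound 1 is ≥ 1, the union bound is uninformative here; it does NOT by itself certify existence.

35·p = 1 ≈ 1.0000000; existence NOT certified by the union bound.


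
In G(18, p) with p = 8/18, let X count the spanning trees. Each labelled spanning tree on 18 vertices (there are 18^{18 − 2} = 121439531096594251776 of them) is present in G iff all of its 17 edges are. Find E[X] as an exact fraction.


K_18 has 18^{18 − 2} = 121439531096594251776 labelled spanning trees.
For each such spanning tree H, let X_H = 1 if all 17 edges of H are present in G. Then P[X_H = 1] = p^{17} = (4/9)^{17} = 17179869184/16677181699666569.
By linearity of expectation: E[X] = Σ_H E[X_H] = 121439531096594251776 · p^{17} = 121439531096594251776 · 17179869184/16677181699666569 = 1125899906842624/9.
Numerically: E[X] ≈ 1.25e+14.

E[X] = 121439531096594251776 · (4/9)^{17} = 1125899906842624/9 ≈ 1.25e+14.


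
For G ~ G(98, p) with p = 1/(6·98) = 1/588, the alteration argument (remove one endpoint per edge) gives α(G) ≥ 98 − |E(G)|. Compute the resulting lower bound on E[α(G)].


E[|E(G)|] = C(98, 2)·p = 4753 · (1/588) = 97/12.
E[α(G)] ≥ n − E[|E(G)|] = 98 − 97/12 = 1079/12.
Numerically: ≈ 89.917.
(This is only a lower bound; the true E[α(G)] may be larger.)

E[α(G)] ≥ 1079/12 ≈ 89.917.


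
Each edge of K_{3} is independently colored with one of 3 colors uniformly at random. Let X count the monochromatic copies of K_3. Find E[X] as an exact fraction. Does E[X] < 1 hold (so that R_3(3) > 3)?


E[X] = C(3, 3) · 3^{1 − 3} = 1 · 3^{−2} = 1/9.
As a reduced fraction: E[X] = 1/9 ≈ 0.111.
Is E[X] < 1? YES.
Since E[X] < 1, there exists a 3-coloring of K_{3} with no monochromatic K_3; hence R_3(3) > 3.

E[X] = 1/9 ≈ 0.111; E[X] < 1, so R_3(3) > 3.


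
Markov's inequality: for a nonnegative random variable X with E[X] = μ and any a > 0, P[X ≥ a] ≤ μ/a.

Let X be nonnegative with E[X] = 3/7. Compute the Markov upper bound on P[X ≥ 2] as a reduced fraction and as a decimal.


μ = E[X] = 3/7, a = 2.
Markov: P[X ≥ 2] ≤ μ/a = (3/7)/2 = 3/14.
Numerically: ≈ 0.21429.
(Since a = 2 > μ = 0.42857, the bound 3/14 is < 1 and informative.)

P[X ≥ 2] ≤ 3/14 ≈ 0.21429.


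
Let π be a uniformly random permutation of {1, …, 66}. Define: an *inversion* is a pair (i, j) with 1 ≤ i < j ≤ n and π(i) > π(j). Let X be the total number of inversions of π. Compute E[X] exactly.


Write X = Σ X_I over the C(66, 2) = 2145 pairs i < j, with X_I the indicator of one inversion.
There are 2145 indicators.
For each fixed pair i < j, the values π(i) and π(j) are two distinct elements of {1, …, 66} in uniformly random order; by symmetry P[π(i) > π(j)] = 1/2.
By linearity: E[X] = 2145 · (1/2) = C(66, 2) · (1/2) = 2145/2 = 2145/2 ≈ 1072.5000.

E[X] = 2145/2 = 1072.5000.
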